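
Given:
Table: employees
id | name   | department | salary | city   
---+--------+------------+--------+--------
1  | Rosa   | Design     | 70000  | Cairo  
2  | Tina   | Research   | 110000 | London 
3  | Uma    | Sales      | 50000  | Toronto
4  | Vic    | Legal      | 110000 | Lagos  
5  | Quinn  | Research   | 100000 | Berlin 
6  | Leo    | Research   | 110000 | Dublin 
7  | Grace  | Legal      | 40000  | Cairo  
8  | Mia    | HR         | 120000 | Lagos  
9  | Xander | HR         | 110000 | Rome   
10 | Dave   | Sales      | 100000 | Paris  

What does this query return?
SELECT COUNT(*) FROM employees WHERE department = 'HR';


Counting rows where department = 'HR'
  Mia -> MATCH
  Xander -> MATCH


2


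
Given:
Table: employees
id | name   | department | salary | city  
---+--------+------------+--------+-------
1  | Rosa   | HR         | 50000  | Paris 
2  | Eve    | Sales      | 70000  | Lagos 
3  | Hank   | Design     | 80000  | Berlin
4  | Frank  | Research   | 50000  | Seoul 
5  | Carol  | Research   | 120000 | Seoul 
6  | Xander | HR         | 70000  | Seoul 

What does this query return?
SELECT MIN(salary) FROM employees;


Salaries: 50000, 70000, 80000, 50000, 120000, 70000
MIN = 50000

50000


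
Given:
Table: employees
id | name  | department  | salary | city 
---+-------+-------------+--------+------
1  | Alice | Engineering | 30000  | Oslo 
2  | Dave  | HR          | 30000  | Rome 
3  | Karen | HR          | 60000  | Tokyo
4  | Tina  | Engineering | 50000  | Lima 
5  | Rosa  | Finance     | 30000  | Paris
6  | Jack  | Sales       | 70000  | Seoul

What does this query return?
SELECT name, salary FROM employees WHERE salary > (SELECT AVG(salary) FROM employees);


Subquery: AVG(salary) = 45000.0
Filtering: salary > 45000.0
  Karen (60000) -> MATCH
  Tina (50000) -> MATCH
  Jack (70000) -> MATCH


3 rows:
Karen, 60000
Tina, 50000
Jack, 70000


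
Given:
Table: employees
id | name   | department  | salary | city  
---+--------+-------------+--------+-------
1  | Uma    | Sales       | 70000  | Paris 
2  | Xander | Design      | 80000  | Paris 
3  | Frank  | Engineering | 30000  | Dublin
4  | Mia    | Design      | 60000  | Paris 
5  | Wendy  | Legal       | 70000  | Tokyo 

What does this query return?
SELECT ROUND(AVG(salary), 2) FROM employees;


SUM(salary) = 310000
COUNT = 5
ROUND(AVG, 2) = ROUND(310000 / 5, 2) = 62000.0

62000.0


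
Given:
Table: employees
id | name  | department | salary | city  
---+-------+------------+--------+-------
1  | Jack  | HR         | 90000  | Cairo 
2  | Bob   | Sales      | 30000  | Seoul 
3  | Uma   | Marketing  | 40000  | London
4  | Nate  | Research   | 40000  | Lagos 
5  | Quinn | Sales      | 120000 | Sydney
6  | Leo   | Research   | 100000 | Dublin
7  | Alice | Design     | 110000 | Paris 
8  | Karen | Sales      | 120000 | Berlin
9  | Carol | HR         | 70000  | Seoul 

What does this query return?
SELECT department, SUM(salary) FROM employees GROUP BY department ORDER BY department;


Summing salary within each department:
  Design: 110000 = 110000
  HR: 90000 + 70000 = 160000
  Marketing: 40000 = 40000
  Research: 40000 + 100000 = 140000
  Sales: 30000 + 120000 + 120000 = 270000


5 groups:
Design, 110000
HR, 160000
Marketing, 40000
Research, 140000
Sales, 270000


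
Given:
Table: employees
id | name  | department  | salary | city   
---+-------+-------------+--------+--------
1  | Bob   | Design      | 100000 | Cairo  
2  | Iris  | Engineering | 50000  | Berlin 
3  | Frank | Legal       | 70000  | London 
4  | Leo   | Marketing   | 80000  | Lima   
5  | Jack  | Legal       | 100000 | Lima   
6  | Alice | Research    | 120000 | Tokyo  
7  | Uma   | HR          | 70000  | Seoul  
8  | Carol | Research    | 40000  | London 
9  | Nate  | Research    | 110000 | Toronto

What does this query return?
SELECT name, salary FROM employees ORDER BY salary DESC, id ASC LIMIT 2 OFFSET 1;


Sort by salary DESC (id ASC tiebreak), then skip 1 and take 2
Rows 2 through 3

2 rows:
Nate, 110000
Bob, 100000


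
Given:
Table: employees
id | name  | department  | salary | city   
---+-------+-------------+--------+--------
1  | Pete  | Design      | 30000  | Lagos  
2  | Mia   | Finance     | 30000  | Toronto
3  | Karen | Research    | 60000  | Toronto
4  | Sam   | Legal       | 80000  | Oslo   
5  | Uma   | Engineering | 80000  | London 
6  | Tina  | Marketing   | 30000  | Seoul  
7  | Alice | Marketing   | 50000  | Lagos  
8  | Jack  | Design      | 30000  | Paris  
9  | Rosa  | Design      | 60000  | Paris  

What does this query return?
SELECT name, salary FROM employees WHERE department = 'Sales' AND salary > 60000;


Filtering: department = 'Sales' AND salary > 60000
Matching: 0 rows

Empty result set (0 rows)


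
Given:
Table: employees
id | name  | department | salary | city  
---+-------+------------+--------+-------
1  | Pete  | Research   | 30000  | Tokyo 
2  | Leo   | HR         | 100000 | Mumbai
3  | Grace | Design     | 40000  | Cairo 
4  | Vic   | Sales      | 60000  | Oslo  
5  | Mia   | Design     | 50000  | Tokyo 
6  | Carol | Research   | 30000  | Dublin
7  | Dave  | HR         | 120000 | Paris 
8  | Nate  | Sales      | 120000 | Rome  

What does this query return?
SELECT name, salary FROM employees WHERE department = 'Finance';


Filtering: department = 'Finance'
Matching rows: 0

Empty result set (0 rows)


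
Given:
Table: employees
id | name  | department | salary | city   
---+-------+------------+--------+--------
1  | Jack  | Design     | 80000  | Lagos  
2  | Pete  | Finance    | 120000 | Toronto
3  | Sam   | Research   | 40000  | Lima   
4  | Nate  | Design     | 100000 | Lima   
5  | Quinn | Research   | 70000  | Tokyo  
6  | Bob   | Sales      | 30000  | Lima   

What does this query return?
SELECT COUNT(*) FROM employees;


COUNT(*) counts all rows

6


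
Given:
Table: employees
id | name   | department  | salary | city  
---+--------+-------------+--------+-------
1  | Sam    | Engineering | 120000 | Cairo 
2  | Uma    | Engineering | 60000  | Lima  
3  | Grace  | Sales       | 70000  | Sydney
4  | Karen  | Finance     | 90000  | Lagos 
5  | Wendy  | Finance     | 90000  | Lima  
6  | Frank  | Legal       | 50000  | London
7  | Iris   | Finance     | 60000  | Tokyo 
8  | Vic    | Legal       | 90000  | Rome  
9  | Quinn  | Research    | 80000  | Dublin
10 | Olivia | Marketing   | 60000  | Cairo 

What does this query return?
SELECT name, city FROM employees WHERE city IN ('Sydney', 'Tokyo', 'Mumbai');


Filtering: city IN ('Sydney', 'Tokyo', 'Mumbai')
Matching: 2 rows

2 rows:
Grace, Sydney
Iris, Tokyo


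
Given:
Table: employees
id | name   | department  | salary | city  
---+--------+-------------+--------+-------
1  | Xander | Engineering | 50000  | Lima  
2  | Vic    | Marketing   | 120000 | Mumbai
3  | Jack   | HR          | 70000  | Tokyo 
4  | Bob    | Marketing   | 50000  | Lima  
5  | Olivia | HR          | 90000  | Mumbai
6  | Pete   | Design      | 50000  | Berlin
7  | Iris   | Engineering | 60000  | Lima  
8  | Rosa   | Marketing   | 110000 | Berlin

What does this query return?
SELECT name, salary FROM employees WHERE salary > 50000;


Filtering: salary > 50000
Matching: 5 rows

5 rows:
Vic, 120000
Jack, 70000
Olivia, 90000
Iris, 60000
Rosa, 110000


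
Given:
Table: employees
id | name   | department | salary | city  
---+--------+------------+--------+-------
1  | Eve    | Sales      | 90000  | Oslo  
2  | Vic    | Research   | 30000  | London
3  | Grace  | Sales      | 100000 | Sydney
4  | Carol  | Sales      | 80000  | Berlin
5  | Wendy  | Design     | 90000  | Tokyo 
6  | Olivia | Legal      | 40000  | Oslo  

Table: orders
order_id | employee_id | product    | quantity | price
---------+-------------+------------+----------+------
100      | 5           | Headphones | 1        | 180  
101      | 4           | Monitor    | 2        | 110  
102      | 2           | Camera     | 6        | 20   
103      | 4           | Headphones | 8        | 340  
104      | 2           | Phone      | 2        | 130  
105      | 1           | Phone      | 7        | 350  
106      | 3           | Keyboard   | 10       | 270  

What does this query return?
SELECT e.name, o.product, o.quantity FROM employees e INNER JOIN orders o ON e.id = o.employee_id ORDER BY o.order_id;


Joining employees.id = orders.employee_id:
  employee Wendy (id=5) -> order Headphones
  employee Carol (id=4) -> order Monitor
  employee Vic (id=2) -> order Camera
  employee Carol (id=4) -> order Headphones
  employee Vic (id=2) -> order Phone
  employee Eve (id=1) -> order Phone
  employee Grace (id=3) -> order Keyboard


7 rows:
Wendy, Headphones, 1
Carol, Monitor, 2
Vic, Camera, 6
Carol, Headphones, 8
Vic, Phone, 2
Eve, Phone, 7
Grace, Keyboard, 10


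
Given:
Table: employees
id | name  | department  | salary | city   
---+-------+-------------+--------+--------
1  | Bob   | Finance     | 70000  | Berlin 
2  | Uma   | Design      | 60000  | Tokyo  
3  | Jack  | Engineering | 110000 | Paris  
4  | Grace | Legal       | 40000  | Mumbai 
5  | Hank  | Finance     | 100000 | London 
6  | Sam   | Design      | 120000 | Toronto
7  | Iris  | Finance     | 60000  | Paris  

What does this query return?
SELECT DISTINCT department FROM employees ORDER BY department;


All 'department' values (row order): Finance, Design, Engineering, Legal, Finance, Design, Finance
Removing duplicates leaves 4 unique value(s).

4 values:
Design
Engineering
Finance
Legal


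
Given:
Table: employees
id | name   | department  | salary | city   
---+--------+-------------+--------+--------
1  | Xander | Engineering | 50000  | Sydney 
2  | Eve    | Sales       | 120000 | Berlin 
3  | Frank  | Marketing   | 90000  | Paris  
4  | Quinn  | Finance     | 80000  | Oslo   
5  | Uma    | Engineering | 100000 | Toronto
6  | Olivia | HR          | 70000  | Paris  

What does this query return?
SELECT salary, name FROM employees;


Projecting columns: salary, name

6 rows:
50000, Xander
120000, Eve
90000, Frank
80000, Quinn
100000, Uma
70000, Olivia


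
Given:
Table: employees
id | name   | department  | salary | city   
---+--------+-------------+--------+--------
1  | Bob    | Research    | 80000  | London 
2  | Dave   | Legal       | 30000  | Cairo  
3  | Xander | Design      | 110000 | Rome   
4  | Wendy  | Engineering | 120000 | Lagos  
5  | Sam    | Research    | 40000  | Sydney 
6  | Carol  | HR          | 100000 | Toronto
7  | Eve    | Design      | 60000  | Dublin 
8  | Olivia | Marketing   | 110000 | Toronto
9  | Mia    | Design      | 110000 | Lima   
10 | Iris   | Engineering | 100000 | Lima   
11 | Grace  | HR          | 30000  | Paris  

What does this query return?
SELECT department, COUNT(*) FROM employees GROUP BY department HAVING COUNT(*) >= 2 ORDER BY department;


Groups with count >= 2:
  Design: 3 -> PASS
  Engineering: 2 -> PASS
  HR: 2 -> PASS
  Research: 2 -> PASS
  Legal: 1 -> filtered out
  Marketing: 1 -> filtered out


4 groups:
Design, 3
Engineering, 2
HR, 2
Research, 2


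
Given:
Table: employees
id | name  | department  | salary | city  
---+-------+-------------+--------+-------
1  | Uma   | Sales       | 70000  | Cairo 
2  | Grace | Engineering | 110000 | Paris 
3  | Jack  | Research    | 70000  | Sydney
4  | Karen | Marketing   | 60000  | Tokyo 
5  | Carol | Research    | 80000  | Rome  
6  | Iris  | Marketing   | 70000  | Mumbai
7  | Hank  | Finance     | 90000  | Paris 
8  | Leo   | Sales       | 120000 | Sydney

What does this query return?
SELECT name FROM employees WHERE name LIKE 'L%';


LIKE 'L%' matches names starting with 'L'
Matching: 1

1 rows:
Leo


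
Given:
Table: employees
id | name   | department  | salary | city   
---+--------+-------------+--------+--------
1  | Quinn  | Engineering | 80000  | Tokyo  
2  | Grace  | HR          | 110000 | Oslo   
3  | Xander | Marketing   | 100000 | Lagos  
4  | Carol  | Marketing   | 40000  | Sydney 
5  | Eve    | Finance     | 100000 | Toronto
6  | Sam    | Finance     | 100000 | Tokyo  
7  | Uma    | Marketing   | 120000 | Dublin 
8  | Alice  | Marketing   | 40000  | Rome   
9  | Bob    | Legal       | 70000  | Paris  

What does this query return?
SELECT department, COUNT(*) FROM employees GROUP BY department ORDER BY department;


Assigning each row to its department group:
  Quinn -> Engineering
  Grace -> HR
  Xander -> Marketing
  Carol -> Marketing
  Eve -> Finance
  Sam -> Finance
  Uma -> Marketing
  Alice -> Marketing
  Bob -> Legal


5 groups:
Engineering, 1
Finance, 2
HR, 1
Legal, 1
Marketing, 4


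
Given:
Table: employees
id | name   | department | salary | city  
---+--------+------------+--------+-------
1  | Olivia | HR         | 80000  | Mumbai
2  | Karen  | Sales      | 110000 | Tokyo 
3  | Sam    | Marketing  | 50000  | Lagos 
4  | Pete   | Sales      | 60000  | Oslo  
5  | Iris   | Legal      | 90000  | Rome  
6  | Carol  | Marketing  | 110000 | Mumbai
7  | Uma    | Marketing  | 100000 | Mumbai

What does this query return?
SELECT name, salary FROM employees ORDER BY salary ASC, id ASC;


Sorting by salary ASC, then id ASC for ties

7 rows:
Sam, 50000
Pete, 60000
Olivia, 80000
Iris, 90000
Uma, 100000
Karen, 110000
Carol, 110000


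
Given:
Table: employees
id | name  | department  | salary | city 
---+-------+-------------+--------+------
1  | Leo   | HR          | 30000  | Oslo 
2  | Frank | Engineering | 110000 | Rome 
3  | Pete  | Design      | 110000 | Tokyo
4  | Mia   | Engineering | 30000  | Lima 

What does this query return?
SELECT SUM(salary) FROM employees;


SUM(salary) = 30000 + 110000 + 110000 + 30000 = 280000

280000


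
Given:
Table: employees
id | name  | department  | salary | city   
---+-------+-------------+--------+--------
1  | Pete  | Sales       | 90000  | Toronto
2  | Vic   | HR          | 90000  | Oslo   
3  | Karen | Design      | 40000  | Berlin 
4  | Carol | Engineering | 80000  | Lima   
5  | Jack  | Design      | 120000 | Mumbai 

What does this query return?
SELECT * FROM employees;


SELECT * returns all 5 rows with all columns

5 rows:
1, Pete, Sales, 90000, Toronto
2, Vic, HR, 90000, Oslo
3, Karen, Design, 40000, Berlin
4, Carol, Engineering, 80000, Lima
5, Jack, Design, 120000, Mumbai


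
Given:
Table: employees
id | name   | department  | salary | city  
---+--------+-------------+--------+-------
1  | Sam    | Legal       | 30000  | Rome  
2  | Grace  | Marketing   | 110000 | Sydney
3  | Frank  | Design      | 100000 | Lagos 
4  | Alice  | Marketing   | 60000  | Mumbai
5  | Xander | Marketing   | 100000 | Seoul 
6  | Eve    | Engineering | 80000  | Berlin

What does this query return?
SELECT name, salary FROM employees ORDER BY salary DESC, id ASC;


Sorting by salary DESC, then id ASC for ties

6 rows:
Grace, 110000
Frank, 100000
Xander, 100000
Eve, 80000
Alice, 60000
Sam, 30000


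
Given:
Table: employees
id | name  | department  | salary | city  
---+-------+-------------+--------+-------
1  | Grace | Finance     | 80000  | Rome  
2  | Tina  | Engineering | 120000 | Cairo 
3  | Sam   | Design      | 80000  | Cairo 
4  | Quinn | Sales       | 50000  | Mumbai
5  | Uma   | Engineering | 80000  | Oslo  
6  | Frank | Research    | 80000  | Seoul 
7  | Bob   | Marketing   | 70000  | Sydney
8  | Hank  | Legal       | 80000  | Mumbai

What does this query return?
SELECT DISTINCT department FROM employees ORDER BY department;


All 'department' values (row order): Finance, Engineering, Design, Sales, Engineering, Research, Marketing, Legal
Removing duplicates leaves 7 unique value(s).

7 values:
Design
Engineering
Finance
Legal
Marketing
Research
Sales


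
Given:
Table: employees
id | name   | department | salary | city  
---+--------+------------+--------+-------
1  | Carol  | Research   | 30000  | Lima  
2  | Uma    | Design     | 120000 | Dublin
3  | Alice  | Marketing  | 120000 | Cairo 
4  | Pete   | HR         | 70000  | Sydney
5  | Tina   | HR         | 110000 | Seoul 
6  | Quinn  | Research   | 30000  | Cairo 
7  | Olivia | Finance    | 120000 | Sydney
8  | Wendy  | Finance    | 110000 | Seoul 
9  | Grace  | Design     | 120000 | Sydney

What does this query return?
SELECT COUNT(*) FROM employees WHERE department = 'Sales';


Counting rows where department = 'Sales'


0


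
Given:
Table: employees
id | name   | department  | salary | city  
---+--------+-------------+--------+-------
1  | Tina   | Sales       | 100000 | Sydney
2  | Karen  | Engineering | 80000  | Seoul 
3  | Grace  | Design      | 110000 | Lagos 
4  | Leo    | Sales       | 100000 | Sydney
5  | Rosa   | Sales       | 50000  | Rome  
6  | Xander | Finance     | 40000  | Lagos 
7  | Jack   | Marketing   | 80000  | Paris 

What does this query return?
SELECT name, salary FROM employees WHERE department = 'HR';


Filtering: department = 'HR'
Matching rows: 0

Empty result set (0 rows)


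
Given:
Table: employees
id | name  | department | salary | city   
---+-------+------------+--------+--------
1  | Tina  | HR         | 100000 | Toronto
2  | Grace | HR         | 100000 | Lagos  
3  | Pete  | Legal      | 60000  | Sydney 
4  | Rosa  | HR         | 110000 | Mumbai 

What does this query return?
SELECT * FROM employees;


SELECT * returns all 4 rows with all columns

4 rows:
1, Tina, HR, 100000, Toronto
2, Grace, HR, 100000, Lagos
3, Pete, Legal, 60000, Sydney
4, Rosa, HR, 110000, Mumbai


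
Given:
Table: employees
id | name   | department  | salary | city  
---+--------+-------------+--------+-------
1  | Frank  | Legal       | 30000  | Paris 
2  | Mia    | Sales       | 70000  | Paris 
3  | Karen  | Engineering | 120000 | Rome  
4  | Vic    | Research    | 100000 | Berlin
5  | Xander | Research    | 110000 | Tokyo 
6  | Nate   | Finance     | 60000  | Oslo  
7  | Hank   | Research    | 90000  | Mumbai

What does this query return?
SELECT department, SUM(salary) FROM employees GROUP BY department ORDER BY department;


Summing salary within each department:
  Engineering: 120000 = 120000
  Finance: 60000 = 60000
  Legal: 30000 = 30000
  Research: 100000 + 110000 + 90000 = 300000
  Sales: 70000 = 70000


5 groups:
Engineering, 120000
Finance, 60000
Legal, 30000
Research, 300000
Sales, 70000


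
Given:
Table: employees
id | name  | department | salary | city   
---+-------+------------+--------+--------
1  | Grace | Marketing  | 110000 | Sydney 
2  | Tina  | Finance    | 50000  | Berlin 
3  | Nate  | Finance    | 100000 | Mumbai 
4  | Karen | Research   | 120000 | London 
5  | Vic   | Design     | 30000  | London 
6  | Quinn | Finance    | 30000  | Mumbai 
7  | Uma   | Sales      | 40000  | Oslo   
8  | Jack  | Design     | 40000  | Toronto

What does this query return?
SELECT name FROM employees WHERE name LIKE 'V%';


LIKE 'V%' matches names starting with 'V'
Matching: 1

1 rows:
Vic


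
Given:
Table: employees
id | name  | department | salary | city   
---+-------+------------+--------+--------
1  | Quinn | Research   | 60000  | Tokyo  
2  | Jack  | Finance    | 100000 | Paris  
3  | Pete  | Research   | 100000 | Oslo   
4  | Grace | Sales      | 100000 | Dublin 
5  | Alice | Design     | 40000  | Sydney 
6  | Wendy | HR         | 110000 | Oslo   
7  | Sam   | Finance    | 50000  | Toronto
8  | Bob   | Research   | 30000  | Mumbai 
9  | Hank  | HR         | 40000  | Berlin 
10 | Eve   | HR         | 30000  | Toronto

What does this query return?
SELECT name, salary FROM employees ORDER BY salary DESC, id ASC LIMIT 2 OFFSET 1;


Sort by salary DESC (id ASC tiebreak), then skip 1 and take 2
Rows 2 through 3

2 rows:
Jack, 100000
Pete, 100000


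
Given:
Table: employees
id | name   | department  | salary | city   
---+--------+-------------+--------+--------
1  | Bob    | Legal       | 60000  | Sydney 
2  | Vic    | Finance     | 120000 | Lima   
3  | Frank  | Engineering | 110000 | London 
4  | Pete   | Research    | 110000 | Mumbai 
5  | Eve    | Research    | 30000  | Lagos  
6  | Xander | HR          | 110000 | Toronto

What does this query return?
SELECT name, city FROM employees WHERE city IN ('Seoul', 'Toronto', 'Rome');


Filtering: city IN ('Seoul', 'Toronto', 'Rome')
Matching: 1 rows

1 rows:
Xander, Toronto


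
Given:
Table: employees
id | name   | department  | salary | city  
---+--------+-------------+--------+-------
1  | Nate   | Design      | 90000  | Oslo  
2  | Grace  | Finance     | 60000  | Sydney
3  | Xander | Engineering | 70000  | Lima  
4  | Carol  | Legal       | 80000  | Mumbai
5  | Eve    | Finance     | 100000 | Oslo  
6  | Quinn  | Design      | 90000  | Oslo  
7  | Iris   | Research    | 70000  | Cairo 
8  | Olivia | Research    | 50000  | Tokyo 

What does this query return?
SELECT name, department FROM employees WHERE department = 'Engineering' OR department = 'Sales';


Filtering: department = 'Engineering' OR 'Sales'
Matching: 1 rows

1 rows:
Xander, Engineering


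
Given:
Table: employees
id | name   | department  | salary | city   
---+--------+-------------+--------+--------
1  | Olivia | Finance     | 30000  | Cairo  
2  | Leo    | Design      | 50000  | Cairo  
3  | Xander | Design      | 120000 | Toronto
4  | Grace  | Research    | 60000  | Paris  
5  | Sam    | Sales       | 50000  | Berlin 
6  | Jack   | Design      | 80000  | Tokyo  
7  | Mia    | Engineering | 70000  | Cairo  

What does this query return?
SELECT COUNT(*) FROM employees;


COUNT(*) counts all rows

7


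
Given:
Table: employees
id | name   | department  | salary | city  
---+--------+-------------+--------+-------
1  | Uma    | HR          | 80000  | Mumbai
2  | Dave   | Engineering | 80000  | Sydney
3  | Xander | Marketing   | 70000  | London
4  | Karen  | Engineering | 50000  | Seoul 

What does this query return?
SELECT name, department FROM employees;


Projecting columns: name, department

4 rows:
Uma, HR
Dave, Engineering
Xander, Marketing
Karen, Engineering


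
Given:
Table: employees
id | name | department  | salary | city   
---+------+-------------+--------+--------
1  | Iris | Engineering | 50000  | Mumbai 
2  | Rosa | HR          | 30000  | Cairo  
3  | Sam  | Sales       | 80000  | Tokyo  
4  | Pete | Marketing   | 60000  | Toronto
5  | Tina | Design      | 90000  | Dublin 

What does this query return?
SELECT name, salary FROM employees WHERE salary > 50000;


Filtering: salary > 50000
Matching: 3 rows

3 rows:
Sam, 80000
Pete, 60000
Tina, 90000


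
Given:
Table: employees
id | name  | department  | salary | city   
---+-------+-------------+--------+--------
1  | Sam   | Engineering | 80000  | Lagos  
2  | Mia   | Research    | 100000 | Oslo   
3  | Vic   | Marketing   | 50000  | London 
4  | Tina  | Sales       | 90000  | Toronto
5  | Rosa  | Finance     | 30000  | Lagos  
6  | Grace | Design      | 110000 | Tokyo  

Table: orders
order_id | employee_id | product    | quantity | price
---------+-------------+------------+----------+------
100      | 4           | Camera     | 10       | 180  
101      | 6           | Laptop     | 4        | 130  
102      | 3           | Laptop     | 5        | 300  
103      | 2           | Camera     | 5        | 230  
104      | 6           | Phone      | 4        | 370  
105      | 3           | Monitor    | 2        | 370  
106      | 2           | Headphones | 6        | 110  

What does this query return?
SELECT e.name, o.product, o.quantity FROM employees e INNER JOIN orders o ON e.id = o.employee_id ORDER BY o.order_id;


Joining employees.id = orders.employee_id:
  employee Tina (id=4) -> order Camera
  employee Grace (id=6) -> order Laptop
  employee Vic (id=3) -> order Laptop
  employee Mia (id=2) -> order Camera
  employee Grace (id=6) -> order Phone
  employee Vic (id=3) -> order Monitor
  employee Mia (id=2) -> order Headphones


7 rows:
Tina, Camera, 10
Grace, Laptop, 4
Vic, Laptop, 5
Mia, Camera, 5
Grace, Phone, 4
Vic, Monitor, 2
Mia, Headphones, 6


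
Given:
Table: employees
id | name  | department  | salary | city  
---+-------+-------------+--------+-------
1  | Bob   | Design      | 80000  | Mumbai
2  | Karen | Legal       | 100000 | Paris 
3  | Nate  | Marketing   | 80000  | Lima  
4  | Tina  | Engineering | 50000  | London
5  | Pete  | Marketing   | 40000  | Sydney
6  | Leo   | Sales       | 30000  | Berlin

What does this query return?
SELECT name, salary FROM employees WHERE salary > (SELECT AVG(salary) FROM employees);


Subquery: AVG(salary) = 63333.33
Filtering: salary > 63333.33
  Bob (80000) -> MATCH
  Karen (100000) -> MATCH
  Nate (80000) -> MATCH


3 rows:
Bob, 80000
Karen, 100000
Nate, 80000


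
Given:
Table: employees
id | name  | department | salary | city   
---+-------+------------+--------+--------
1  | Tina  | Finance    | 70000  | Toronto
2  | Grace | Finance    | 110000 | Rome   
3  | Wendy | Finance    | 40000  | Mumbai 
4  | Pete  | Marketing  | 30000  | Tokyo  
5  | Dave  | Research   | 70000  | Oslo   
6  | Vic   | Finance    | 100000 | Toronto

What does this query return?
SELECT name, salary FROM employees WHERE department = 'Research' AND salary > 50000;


Filtering: department = 'Research' AND salary > 50000
Matching: 1 rows

1 rows:
Dave, 70000


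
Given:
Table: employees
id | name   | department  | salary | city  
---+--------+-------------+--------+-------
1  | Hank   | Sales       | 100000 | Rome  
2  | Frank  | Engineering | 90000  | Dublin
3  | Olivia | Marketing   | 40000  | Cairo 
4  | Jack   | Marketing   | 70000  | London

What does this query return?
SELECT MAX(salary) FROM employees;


Salaries: 100000, 90000, 40000, 70000
MAX = 100000

100000


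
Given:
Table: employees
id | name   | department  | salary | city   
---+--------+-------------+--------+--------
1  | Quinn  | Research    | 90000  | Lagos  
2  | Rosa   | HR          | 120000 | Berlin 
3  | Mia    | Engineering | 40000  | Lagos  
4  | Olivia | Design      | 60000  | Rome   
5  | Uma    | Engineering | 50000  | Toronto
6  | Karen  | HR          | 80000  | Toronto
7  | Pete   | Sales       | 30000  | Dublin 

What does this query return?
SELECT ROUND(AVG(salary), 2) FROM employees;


SUM(salary) = 470000
COUNT = 7
ROUND(AVG, 2) = ROUND(470000 / 7, 2) = 67142.86

67142.86


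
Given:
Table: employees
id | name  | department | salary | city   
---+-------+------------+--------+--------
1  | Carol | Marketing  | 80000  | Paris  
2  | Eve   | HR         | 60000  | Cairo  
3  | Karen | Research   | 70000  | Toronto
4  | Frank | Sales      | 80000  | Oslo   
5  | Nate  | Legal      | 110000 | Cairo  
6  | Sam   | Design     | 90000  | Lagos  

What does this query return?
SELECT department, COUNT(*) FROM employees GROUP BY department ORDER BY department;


Assigning each row to its department group:
  Carol -> Marketing
  Eve -> HR
  Karen -> Research
  Frank -> Sales
  Nate -> Legal
  Sam -> Design


6 groups:
Design, 1
HR, 1
Legal, 1
Marketing, 1
Research, 1
Sales, 1


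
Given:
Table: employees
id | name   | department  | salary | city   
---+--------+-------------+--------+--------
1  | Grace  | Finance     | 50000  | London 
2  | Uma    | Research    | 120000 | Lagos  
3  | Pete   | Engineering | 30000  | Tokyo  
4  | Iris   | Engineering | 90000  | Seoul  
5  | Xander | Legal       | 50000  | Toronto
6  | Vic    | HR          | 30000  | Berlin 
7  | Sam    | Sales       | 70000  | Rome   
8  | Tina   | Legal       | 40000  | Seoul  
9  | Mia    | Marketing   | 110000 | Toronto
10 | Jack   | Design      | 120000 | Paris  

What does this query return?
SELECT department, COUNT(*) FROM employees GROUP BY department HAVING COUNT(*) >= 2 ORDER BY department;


Groups with count >= 2:
  Engineering: 2 -> PASS
  Legal: 2 -> PASS
  Design: 1 -> filtered out
  Finance: 1 -> filtered out
  HR: 1 -> filtered out
  Marketing: 1 -> filtered out
  Research: 1 -> filtered out
  Sales: 1 -> filtered out


2 groups:
Engineering, 2
Legal, 2


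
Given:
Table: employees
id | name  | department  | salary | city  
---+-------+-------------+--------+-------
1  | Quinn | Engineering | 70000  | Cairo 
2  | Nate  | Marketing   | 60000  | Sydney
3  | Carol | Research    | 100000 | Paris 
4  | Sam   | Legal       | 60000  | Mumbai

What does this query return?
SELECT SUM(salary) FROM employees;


SUM(salary) = 70000 + 60000 + 100000 + 60000 = 290000

290000


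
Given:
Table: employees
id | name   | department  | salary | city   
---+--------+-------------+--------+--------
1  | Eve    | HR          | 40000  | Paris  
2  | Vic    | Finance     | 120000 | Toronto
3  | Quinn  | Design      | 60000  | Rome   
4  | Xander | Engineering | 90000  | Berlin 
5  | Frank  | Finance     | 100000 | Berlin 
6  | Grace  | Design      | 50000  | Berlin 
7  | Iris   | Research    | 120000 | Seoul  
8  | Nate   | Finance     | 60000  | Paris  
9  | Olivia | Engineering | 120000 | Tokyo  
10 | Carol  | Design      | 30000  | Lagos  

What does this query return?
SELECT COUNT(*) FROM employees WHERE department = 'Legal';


Counting rows where department = 'Legal'


0


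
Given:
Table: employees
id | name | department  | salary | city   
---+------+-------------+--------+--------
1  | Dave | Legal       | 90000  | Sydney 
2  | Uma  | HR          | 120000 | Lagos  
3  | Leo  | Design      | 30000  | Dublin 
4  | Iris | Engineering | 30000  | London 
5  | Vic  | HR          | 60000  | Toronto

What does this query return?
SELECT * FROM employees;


SELECT * returns all 5 rows with all columns

5 rows:
1, Dave, Legal, 90000, Sydney
2, Uma, HR, 120000, Lagos
3, Leo, Design, 30000, Dublin
4, Iris, Engineering, 30000, London
5, Vic, HR, 60000, Toronto


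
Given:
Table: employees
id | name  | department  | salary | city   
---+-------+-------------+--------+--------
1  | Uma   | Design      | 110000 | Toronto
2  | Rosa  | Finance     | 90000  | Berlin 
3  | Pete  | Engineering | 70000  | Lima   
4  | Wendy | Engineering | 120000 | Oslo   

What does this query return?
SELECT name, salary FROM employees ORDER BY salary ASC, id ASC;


Sorting by salary ASC, then id ASC for ties

4 rows:
Pete, 70000
Rosa, 90000
Uma, 110000
Wendy, 120000


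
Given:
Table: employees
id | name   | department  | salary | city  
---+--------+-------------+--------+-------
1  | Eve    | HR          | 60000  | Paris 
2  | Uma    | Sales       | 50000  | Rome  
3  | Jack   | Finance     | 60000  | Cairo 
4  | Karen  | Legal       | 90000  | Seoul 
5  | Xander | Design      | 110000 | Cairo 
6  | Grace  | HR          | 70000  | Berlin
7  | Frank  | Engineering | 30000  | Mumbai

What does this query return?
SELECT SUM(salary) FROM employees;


SUM(salary) = 60000 + 50000 + 60000 + 90000 + 110000 + 70000 + 30000 = 470000

470000


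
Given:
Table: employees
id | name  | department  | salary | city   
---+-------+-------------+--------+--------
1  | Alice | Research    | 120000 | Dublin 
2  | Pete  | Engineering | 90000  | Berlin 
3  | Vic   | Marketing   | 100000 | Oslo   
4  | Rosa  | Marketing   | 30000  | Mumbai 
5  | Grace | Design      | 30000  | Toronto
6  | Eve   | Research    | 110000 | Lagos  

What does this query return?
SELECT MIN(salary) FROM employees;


Salaries: 120000, 90000, 100000, 30000, 30000, 110000
MIN = 30000

30000


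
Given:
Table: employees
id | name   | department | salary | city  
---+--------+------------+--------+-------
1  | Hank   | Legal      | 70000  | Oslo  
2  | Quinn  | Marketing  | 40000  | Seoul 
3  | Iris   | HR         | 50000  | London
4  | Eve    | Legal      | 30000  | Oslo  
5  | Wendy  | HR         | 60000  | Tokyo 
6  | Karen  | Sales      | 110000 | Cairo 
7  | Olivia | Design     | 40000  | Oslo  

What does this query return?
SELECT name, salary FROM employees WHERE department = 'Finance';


Filtering: department = 'Finance'
Matching rows: 0

Empty result set (0 rows)


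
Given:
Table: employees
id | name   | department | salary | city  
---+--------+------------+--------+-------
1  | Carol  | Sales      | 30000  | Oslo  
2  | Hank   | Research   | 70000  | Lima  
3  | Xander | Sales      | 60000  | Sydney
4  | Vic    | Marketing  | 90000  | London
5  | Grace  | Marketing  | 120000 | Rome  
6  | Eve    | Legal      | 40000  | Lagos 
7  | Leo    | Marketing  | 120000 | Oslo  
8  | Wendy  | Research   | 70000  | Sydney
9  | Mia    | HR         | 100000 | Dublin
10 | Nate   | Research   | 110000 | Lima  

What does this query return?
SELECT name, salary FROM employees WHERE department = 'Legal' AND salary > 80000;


Filtering: department = 'Legal' AND salary > 80000
Matching: 0 rows

Empty result set (0 rows)


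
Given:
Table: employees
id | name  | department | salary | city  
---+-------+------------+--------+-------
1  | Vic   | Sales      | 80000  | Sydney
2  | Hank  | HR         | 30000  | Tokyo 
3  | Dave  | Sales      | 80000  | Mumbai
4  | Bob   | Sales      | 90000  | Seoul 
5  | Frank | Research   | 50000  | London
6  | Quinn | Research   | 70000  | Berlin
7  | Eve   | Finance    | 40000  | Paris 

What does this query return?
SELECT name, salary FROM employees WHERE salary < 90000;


Filtering: salary < 90000
Matching: 6 rows

6 rows:
Vic, 80000
Hank, 30000
Dave, 80000
Frank, 50000
Quinn, 70000
Eve, 40000


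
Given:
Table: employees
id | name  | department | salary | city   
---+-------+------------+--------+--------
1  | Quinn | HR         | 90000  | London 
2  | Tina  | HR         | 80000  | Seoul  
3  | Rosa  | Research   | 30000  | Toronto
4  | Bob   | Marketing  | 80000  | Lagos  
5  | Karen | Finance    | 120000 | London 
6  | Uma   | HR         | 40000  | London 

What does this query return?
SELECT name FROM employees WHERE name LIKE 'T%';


LIKE 'T%' matches names starting with 'T'
Matching: 1

1 rows:
Tina


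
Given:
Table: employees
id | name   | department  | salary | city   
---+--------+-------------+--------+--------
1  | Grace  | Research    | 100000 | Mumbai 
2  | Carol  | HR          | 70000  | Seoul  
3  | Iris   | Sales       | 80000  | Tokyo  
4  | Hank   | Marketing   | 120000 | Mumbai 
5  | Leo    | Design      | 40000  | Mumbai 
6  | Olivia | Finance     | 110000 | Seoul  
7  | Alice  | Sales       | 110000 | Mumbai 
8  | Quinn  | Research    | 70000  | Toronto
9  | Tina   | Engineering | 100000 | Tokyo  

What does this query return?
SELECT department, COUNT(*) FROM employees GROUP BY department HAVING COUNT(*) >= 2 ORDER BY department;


Groups with count >= 2:
  Research: 2 -> PASS
  Sales: 2 -> PASS
  Design: 1 -> filtered out
  Engineering: 1 -> filtered out
  Finance: 1 -> filtered out
  HR: 1 -> filtered out
  Marketing: 1 -> filtered out


2 groups:
Research, 2
Sales, 2


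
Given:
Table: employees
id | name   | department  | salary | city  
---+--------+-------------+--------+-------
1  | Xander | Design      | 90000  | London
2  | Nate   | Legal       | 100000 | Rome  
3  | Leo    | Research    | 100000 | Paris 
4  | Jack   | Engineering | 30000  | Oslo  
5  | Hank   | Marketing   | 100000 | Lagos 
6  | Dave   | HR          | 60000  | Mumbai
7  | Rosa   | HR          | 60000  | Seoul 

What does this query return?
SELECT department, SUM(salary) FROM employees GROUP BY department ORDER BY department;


Summing salary within each department:
  Design: 90000 = 90000
  Engineering: 30000 = 30000
  HR: 60000 + 60000 = 120000
  Legal: 100000 = 100000
  Marketing: 100000 = 100000
  Research: 100000 = 100000


6 groups:
Design, 90000
Engineering, 30000
HR, 120000
Legal, 100000
Marketing, 100000
Research, 100000


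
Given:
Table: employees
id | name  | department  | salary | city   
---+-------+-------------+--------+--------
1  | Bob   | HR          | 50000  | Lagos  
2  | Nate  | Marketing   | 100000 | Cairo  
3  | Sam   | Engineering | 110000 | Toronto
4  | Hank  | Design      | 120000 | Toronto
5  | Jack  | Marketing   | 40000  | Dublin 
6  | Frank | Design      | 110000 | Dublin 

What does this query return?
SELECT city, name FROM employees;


Projecting columns: city, name

6 rows:
Lagos, Bob
Cairo, Nate
Toronto, Sam
Toronto, Hank
Dublin, Jack
Dublin, Frank


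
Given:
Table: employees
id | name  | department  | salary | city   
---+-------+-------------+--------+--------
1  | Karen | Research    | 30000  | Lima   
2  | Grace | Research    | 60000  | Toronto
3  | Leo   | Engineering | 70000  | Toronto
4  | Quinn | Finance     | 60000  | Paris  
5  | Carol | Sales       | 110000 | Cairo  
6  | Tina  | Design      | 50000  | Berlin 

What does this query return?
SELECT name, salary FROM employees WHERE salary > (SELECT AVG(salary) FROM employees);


Subquery: AVG(salary) = 63333.33
Filtering: salary > 63333.33
  Leo (70000) -> MATCH
  Carol (110000) -> MATCH


2 rows:
Leo, 70000
Carol, 110000


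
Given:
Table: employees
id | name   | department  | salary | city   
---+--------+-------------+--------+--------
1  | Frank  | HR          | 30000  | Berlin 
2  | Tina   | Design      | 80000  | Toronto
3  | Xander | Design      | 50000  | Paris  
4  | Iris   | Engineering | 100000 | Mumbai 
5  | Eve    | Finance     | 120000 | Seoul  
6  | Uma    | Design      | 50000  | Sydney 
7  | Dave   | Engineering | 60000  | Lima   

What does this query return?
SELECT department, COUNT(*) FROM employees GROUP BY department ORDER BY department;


Assigning each row to its department group:
  Frank -> HR
  Tina -> Design
  Xander -> Design
  Iris -> Engineering
  Eve -> Finance
  Uma -> Design
  Dave -> Engineering


4 groups:
Design, 3
Engineering, 2
Finance, 1
HR, 1


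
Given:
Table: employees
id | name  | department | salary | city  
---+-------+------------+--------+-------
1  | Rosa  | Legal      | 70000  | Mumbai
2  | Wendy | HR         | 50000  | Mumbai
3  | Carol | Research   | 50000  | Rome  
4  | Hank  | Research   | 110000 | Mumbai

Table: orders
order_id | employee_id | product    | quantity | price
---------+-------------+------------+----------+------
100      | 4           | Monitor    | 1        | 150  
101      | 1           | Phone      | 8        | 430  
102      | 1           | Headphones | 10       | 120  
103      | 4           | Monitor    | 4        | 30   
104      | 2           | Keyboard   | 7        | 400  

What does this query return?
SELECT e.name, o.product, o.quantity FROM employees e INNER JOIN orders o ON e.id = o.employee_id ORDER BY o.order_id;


Joining employees.id = orders.employee_id:
  employee Hank (id=4) -> order Monitor
  employee Rosa (id=1) -> order Phone
  employee Rosa (id=1) -> order Headphones
  employee Hank (id=4) -> order Monitor
  employee Wendy (id=2) -> order Keyboard


5 rows:
Hank, Monitor, 1
Rosa, Phone, 8
Rosa, Headphones, 10
Hank, Monitor, 4
Wendy, Keyboard, 7


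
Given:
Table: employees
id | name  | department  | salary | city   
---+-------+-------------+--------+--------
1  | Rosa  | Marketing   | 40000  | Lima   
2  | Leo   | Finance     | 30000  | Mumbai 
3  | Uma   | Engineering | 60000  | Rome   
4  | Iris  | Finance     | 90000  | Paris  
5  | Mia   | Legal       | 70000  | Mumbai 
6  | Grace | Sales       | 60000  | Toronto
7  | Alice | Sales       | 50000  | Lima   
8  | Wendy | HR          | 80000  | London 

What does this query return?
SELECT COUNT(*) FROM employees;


COUNT(*) counts all rows

8


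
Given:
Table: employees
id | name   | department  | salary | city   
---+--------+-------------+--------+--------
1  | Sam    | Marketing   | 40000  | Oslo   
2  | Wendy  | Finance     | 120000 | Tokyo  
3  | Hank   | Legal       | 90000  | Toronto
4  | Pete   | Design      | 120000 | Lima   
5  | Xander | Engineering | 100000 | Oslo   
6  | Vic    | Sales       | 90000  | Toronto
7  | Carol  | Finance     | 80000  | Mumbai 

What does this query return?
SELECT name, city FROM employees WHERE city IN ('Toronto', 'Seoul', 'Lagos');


Filtering: city IN ('Toronto', 'Seoul', 'Lagos')
Matching: 2 rows

2 rows:
Hank, Toronto
Vic, Toronto


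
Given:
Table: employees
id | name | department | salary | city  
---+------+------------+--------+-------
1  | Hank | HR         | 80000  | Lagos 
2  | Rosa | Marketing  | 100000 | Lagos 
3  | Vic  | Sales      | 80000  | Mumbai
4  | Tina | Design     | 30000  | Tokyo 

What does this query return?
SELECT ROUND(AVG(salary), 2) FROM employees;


SUM(salary) = 290000
COUNT = 4
ROUND(AVG, 2) = ROUND(290000 / 4, 2) = 72500.0

72500.0


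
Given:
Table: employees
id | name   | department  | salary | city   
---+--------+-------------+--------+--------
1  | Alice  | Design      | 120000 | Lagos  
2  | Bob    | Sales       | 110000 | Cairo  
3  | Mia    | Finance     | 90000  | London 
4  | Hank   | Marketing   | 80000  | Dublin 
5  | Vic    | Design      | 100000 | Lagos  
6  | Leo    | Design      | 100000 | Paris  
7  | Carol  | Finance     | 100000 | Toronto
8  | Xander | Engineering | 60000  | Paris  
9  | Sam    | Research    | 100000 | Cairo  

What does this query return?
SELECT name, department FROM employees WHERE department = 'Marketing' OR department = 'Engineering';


Filtering: department = 'Marketing' OR 'Engineering'
Matching: 2 rows

2 rows:
Hank, Marketing
Xander, Engineering
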